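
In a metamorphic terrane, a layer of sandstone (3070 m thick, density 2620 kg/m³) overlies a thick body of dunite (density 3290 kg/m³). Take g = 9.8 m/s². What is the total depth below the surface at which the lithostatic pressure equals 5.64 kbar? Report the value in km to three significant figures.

Pressure at base of upper layers: 2620×9.8×3070 = 7.883×10^7 Pa = 0.7883 kbar
Remaining pressure to be supplied by dunite: 5.640×10^8 − 7.883×10^7 = 4.852×10^8 Pa
Additional depth in dunite = 4.852×10^8 Pa / (3290 kg/m³ × 9.8 m/s²) = 15048 m
Total depth = 3070 m + 15048 m = 18118 m
= 18.118 km

18.1 km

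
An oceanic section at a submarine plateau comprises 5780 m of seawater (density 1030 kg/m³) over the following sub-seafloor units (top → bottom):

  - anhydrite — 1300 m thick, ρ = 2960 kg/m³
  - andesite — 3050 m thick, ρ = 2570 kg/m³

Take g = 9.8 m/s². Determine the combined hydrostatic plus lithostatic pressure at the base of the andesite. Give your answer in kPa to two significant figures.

seawater: 1030 kg/m³ × 9.8 m/s² × 5780 m = 5.834×10^7 Pa = 58343 kPa
anhydrite: 2960 kg/m³ × 9.8 m/s² × 1300 m = 3.771×10^7 Pa = 37710 kPa
andesite: 2570 kg/m³ × 9.8 m/s² × 3050 m = 7.682×10^7 Pa = 76817 kPa
Total = 58343 + 37710 + 76817 = 1.7287×10^5 kPa

170000 kPa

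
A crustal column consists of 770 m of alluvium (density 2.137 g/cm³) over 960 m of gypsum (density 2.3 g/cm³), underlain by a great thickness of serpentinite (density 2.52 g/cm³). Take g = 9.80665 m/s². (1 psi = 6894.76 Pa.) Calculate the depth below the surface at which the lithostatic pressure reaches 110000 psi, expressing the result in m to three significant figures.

30900 m

Pressure at base of upper layers: 2137×9.80665×770 + 2300×9.80665×960 = 3.779×10^7 Pa = 5481 psi
Remaining pressure to be supplied by serpentinite: 7.584×10^8 − 3.779×10^7 = 7.206×10^8 Pa
Additional depth in serpentinite = 7.206×10^8 Pa / (2520 kg/m³ × 9.80665 m/s²) = 29160 m
Total depth = 1730 m + 29160 m = 30890 m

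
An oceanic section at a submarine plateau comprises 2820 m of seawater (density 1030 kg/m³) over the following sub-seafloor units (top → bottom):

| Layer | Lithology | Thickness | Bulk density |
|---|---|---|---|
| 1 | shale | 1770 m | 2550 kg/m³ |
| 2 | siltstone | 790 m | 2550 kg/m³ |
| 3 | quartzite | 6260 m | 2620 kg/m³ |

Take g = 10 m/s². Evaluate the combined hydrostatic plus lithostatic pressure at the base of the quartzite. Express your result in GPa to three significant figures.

0.258 GPa

seawater: 1030 kg/m³ × 10 m/s² × 2820 m = 2.905×10^7 Pa = 0.02905 GPa
shale: 2550 kg/m³ × 10 m/s² × 1770 m = 4.513×10^7 Pa = 0.04514 GPa
siltstone: 2550 kg/m³ × 10 m/s² × 790 m = 2.014×10^7 Pa = 0.02014 GPa
quartzite: 2620 kg/m³ × 10 m/s² × 6260 m = 1.640×10^8 Pa = 0.1640 GPa
Total = 0.02905 + 0.04514 + 0.02014 + 0.1640 = 0.25834 GPa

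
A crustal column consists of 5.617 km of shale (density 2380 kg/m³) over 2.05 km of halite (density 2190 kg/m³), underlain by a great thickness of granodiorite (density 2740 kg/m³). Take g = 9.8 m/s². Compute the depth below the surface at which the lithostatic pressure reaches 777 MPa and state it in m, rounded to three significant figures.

Pressure at base of upper layers: 2380×9.8×5617 + 2190×9.8×2050 = 1.750×10^8 Pa = 175.0 MPa
Remaining pressure to be supplied by granodiorite: 7.770×10^8 − 1.750×10^8 = 6.020×10^8 Pa
Additional depth in granodiorite = 6.020×10^8 Pa / (2740 kg/m³ × 9.8 m/s²) = 22419 m
Total depth = 7667 m + 22419 m = 30086 m

30100 m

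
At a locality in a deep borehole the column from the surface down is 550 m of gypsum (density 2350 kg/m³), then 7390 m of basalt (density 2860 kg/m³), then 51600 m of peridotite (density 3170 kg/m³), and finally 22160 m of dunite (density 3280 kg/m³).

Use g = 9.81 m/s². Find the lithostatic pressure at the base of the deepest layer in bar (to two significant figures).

25000 bar

gypsum: 2350 kg/m³ × 9.81 m/s² × 550 m = 1.268×10^7 Pa = 126.8 bar
basalt: 2860 kg/m³ × 9.81 m/s² × 7390 m = 2.073×10^8 Pa = 2073 bar
peridotite: 3170 kg/m³ × 9.81 m/s² × 51600 m = 1.605×10^9 Pa = 16046 bar
dunite: 3280 kg/m³ × 9.81 m/s² × 22160 m = 7.130×10^8 Pa = 7130 bar
Total = 126.8 + 2073 + 16046 + 7130 = 25377 bar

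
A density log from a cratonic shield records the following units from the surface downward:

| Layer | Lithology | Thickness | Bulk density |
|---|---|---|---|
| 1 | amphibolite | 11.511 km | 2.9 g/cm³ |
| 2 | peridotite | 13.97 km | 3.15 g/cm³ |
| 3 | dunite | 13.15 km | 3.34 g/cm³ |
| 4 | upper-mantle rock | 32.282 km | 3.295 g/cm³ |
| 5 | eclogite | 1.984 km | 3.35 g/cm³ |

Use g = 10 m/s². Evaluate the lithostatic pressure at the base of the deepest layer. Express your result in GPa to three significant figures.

amphibolite: 2900 kg/m³ × 10 m/s² × 11511 m = 3.338×10^8 Pa = 0.3338 GPa
peridotite: 3150 kg/m³ × 10 m/s² × 13970 m = 4.401×10^8 Pa = 0.4401 GPa
dunite: 3340 kg/m³ × 10 m/s² × 13150 m = 4.392×10^8 Pa = 0.4392 GPa
upper-mantle rock: 3295 kg/m³ × 10 m/s² × 32282 m = 1.064×10^9 Pa = 1.064 GPa
eclogite: 3350 kg/m³ × 10 m/s² × 1984 m = 6.646×10^7 Pa = 0.06646 GPa
Total = 0.3338 + 0.4401 + 0.4392 + 1.064 + 0.06646 = 2.3432 GPa

2.34 GPa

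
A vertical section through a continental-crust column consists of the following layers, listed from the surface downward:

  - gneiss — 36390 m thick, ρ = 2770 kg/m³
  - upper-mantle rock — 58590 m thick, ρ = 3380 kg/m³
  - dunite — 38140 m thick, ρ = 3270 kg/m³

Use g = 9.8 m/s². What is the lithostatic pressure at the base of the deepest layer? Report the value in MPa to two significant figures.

4200 MPa

gneiss: 2770 kg/m³ × 9.8 m/s² × 36390 m = 9.878×10^8 Pa = 987.8 MPa
upper-mantle rock: 3380 kg/m³ × 9.8 m/s² × 58590 m = 1.941×10^9 Pa = 1941 MPa
dunite: 3270 kg/m³ × 9.8 m/s² × 38140 m = 1.222×10^9 Pa = 1222 MPa
Total = 987.8 + 1941 + 1222 = 4150.8 MPa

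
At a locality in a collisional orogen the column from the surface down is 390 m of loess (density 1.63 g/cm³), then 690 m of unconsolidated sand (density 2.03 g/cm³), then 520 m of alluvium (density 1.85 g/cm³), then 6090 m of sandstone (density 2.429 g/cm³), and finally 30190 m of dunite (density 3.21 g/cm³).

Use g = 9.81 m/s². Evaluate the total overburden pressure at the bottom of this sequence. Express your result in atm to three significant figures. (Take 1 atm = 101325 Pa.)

loess: 1630 kg/m³ × 9.81 m/s² × 390 m = 6.236×10^6 Pa = 61.55 atm
unconsolidated sand: 2030 kg/m³ × 9.81 m/s² × 690 m = 1.374×10^7 Pa = 135.6 atm
alluvium: 1850 kg/m³ × 9.81 m/s² × 520 m = 9.437×10^6 Pa = 93.14 atm
sandstone: 2429 kg/m³ × 9.81 m/s² × 6090 m = 1.451×10^8 Pa = 1432 atm
dunite: 3210 kg/m³ × 9.81 m/s² × 30190 m = 9.507×10^8 Pa = 9383 atm
Total = 61.55 + 135.6 + 93.14 + 1432 + 9383 = 11105 atm

11100 atm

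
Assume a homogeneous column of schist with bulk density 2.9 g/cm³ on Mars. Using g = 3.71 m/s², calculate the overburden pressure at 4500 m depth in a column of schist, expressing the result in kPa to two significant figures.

schist: 2900 kg/m³ × 3.71 m/s² × 4500 m = 4.842×10^7 Pa = 48416 kPa

48000 kPa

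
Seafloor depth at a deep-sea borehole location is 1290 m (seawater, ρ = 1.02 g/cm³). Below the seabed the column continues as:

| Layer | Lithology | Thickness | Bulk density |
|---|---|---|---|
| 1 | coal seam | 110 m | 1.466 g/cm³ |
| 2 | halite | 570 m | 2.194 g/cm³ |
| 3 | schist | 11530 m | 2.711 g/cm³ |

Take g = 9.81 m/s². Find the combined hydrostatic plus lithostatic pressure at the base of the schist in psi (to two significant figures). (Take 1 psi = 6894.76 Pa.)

seawater: 1020 kg/m³ × 9.81 m/s² × 1290 m = 1.291×10^7 Pa = 1872 psi
coal seam: 1466 kg/m³ × 9.81 m/s² × 110 m = 1.582×10^6 Pa = 229.4 psi
halite: 2194 kg/m³ × 9.81 m/s² × 570 m = 1.227×10^7 Pa = 1779 psi
schist: 2711 kg/m³ × 9.81 m/s² × 11530 m = 3.066×10^8 Pa = 44474 psi
Total = 1872 + 229.4 + 1779 + 44474 = 48355 psi

48000 psi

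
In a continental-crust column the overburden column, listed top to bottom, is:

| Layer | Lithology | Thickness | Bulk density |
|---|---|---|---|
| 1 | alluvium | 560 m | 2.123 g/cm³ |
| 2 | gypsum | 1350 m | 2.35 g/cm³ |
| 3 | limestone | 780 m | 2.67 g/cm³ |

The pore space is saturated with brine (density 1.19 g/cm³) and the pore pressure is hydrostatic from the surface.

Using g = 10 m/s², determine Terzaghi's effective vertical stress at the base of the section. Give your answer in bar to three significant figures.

Overburden (lithostatic) stress σ_v:
alluvium: 2123 kg/m³ × 10 m/s² × 560 m = 1.189×10^7 Pa = 11.89 MPa
gypsum: 2350 kg/m³ × 10 m/s² × 1350 m = 3.172×10^7 Pa = 31.73 MPa
limestone: 2670 kg/m³ × 10 m/s² × 780 m = 2.083×10^7 Pa = 20.83 MPa
Total = 11.89 + 31.73 + 20.83 = 64.440 MPa
Pore pressure P_p = 1190 kg/m³ × 10 m/s² × 2690 m = 3.201×10^7 Pa = 32.01 MPa
Effective stress σ' = σ_v − P_p = 64.44 − 32.01 = 32.429 MPa = 324.29 bar

324 bar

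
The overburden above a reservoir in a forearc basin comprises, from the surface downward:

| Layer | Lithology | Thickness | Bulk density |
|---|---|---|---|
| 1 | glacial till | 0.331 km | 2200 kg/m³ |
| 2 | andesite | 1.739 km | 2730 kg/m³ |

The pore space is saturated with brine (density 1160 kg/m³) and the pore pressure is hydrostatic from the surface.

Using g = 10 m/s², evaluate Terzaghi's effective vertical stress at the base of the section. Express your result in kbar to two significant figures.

0.31 kbar

Overburden (lithostatic) stress σ_v:
glacial till: 2200 kg/m³ × 10 m/s² × 331 m = 7.282×10^6 Pa = 7.282 MPa
andesite: 2730 kg/m³ × 10 m/s² × 1739 m = 4.747×10^7 Pa = 47.47 MPa
Total = 7.282 + 47.47 = 54.757 MPa
Pore pressure P_p = 1160 kg/m³ × 10 m/s² × 2070 m = 2.401×10^7 Pa = 24.01 MPa
Effective stress σ' = σ_v − P_p = 54.76 − 24.01 = 30.745 MPa = 0.30745 kbar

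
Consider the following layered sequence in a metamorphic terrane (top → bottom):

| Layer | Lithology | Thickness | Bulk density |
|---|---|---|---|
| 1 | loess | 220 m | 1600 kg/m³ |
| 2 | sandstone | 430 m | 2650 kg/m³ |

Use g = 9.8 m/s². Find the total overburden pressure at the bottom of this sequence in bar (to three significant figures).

146 bar

loess: 1600 kg/m³ × 9.8 m/s² × 220 m = 3.450×10^6 Pa = 34.50 bar
sandstone: 2650 kg/m³ × 9.8 m/s² × 430 m = 1.117×10^7 Pa = 111.7 bar
Total = 34.50 + 111.7 = 146.17 bar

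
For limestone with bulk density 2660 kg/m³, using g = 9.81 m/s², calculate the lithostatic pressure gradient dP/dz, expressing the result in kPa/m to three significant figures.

dP/dz = ρg = 2660 kg/m³ × 9.81 m/s² = 26095 Pa/m
= 26095 Pa/m × (1 kPa/m / 1000.0 Pa/m) = 26.095 kPa/m

26.1 kPa/m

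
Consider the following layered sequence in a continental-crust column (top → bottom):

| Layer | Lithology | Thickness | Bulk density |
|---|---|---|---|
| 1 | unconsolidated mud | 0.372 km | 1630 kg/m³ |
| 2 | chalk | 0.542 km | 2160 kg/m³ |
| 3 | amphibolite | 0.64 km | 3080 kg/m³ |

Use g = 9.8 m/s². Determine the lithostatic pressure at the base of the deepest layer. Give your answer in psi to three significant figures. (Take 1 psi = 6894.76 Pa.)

5330 psi

unconsolidated mud: 1630 kg/m³ × 9.8 m/s² × 372 m = 5.942×10^6 Pa = 861.9 psi
chalk: 2160 kg/m³ × 9.8 m/s² × 542 m = 1.147×10^7 Pa = 1664 psi
amphibolite: 3080 kg/m³ × 9.8 m/s² × 640 m = 1.932×10^7 Pa = 2802 psi
Total = 861.9 + 1664 + 2802 = 5327.7 psi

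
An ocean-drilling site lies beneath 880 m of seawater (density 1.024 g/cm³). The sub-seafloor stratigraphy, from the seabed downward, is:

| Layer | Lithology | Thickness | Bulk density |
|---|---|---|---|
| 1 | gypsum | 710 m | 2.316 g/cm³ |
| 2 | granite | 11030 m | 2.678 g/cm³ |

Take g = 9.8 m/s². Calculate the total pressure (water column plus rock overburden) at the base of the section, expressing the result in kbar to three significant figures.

3.14 kbar

seawater: 1024 kg/m³ × 9.8 m/s² × 880 m = 8.831×10^6 Pa = 0.08831 kbar
gypsum: 2316 kg/m³ × 9.8 m/s² × 710 m = 1.611×10^7 Pa = 0.1611 kbar
granite: 2678 kg/m³ × 9.8 m/s² × 11030 m = 2.895×10^8 Pa = 2.895 kbar
Total = 0.08831 + 0.1611 + 2.895 = 3.1442 kbar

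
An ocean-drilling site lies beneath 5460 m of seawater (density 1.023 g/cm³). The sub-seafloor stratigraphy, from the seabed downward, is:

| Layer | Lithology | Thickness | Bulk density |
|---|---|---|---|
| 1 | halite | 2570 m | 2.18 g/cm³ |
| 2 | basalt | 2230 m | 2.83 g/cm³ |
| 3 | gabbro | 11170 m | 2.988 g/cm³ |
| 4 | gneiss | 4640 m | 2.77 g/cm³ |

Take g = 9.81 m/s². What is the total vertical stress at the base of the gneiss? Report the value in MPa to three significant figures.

seawater: 1023 kg/m³ × 9.81 m/s² × 5460 m = 5.479×10^7 Pa = 54.79 MPa
halite: 2180 kg/m³ × 9.81 m/s² × 2570 m = 5.496×10^7 Pa = 54.96 MPa
basalt: 2830 kg/m³ × 9.81 m/s² × 2230 m = 6.191×10^7 Pa = 61.91 MPa
gabbro: 2988 kg/m³ × 9.81 m/s² × 11170 m = 3.274×10^8 Pa = 327.4 MPa
gneiss: 2770 kg/m³ × 9.81 m/s² × 4640 m = 1.261×10^8 Pa = 126.1 MPa
Total = 54.79 + 54.96 + 61.91 + 327.4 + 126.1 = 625.17 MPa

625 MPa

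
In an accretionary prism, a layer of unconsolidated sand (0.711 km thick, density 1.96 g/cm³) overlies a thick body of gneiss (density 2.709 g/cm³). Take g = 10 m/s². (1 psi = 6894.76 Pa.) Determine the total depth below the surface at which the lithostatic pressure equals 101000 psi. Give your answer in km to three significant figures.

25.9 km

Pressure at base of upper layers: 1960×10×711 = 1.394×10^7 Pa = 2021 psi
Remaining pressure to be supplied by gneiss: 6.964×10^8 − 1.394×10^7 = 6.824×10^8 Pa
Additional depth in gneiss = 6.824×10^8 Pa / (2709 kg/m³ × 10 m/s²) = 25191 m
Total depth = 711 m + 25191 m = 25902 m
= 25.902 km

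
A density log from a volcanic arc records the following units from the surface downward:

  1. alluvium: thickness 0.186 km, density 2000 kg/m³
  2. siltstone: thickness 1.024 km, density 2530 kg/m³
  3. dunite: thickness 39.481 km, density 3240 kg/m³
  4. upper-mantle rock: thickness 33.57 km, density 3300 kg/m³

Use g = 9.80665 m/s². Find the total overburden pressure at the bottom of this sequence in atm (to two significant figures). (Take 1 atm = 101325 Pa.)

alluvium: 2000 kg/m³ × 9.80665 m/s² × 186 m = 3.648×10^6 Pa = 36.00 atm
siltstone: 2530 kg/m³ × 9.80665 m/s² × 1024 m = 2.541×10^7 Pa = 250.7 atm
dunite: 3240 kg/m³ × 9.80665 m/s² × 39481 m = 1.254×10^9 Pa = 12380 atm
upper-mantle rock: 3300 kg/m³ × 9.80665 m/s² × 33570 m = 1.086×10^9 Pa = 10722 atm
Total = 36.00 + 250.7 + 12380 + 10722 = 23389 atm

23000 atm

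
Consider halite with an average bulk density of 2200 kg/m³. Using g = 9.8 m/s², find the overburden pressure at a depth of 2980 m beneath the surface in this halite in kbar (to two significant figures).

halite: 2200 kg/m³ × 9.8 m/s² × 2980 m = 6.425×10^7 Pa = 0.6425 kbar

0.64 kbar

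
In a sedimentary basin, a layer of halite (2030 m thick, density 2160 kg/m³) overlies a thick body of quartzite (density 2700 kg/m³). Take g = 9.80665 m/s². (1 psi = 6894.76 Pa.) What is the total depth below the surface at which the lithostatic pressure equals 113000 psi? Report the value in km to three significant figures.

29.8 km

Pressure at base of upper layers: 2160×9.80665×2030 = 4.300×10^7 Pa = 6237 psi
Remaining pressure to be supplied by quartzite: 7.791×10^8 − 4.300×10^7 = 7.361×10^8 Pa
Additional depth in quartzite = 7.361×10^8 Pa / (2700 kg/m³ × 9.80665 m/s²) = 27801 m
Total depth = 2030 m + 27801 m = 29831 m
= 29.831 km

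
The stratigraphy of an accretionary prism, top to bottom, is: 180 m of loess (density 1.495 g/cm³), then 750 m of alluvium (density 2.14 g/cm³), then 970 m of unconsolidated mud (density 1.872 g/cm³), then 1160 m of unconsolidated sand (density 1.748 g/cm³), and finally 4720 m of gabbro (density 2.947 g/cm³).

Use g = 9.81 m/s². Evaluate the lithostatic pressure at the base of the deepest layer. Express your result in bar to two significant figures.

loess: 1495 kg/m³ × 9.81 m/s² × 180 m = 2.640×10^6 Pa = 26.40 bar
alluvium: 2140 kg/m³ × 9.81 m/s² × 750 m = 1.575×10^7 Pa = 157.5 bar
unconsolidated mud: 1872 kg/m³ × 9.81 m/s² × 970 m = 1.781×10^7 Pa = 178.1 bar
unconsolidated sand: 1748 kg/m³ × 9.81 m/s² × 1160 m = 1.989×10^7 Pa = 198.9 bar
gabbro: 2947 kg/m³ × 9.81 m/s² × 4720 m = 1.365×10^8 Pa = 1365 bar
Total = 26.40 + 157.5 + 178.1 + 198.9 + 1365 = 1925.5 bar

1900 bar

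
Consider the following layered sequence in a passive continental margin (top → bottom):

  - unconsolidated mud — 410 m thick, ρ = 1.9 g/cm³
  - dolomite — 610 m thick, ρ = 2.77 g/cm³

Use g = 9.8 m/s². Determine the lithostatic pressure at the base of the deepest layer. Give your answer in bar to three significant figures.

242 bar

unconsolidated mud: 1900 kg/m³ × 9.8 m/s² × 410 m = 7.634×10^6 Pa = 76.34 bar
dolomite: 2770 kg/m³ × 9.8 m/s² × 610 m = 1.656×10^7 Pa = 165.6 bar
Total = 76.34 + 165.6 = 241.93 bar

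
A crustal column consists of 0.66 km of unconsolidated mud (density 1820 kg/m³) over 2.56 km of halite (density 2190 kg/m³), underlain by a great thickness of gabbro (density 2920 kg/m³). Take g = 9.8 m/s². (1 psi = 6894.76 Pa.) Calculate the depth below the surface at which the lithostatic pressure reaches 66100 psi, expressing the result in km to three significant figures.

Pressure at base of upper layers: 1820×9.8×660 + 2190×9.8×2560 = 6.671×10^7 Pa = 9676 psi
Remaining pressure to be supplied by gabbro: 4.557×10^8 − 6.671×10^7 = 3.890×10^8 Pa
Additional depth in gabbro = 3.890×10^8 Pa / (2920 kg/m³ × 9.8 m/s²) = 13595 m
Total depth = 3220 m + 13595 m = 16815 m
= 16.815 km

16.8 km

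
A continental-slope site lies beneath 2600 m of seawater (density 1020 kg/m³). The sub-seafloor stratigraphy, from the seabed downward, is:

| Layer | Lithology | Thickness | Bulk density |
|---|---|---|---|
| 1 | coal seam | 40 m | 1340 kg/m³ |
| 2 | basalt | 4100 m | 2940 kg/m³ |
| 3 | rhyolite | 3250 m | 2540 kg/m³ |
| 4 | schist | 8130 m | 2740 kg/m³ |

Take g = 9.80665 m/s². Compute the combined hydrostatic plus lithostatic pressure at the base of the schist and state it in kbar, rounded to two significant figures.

4.4 kbar

seawater: 1020 kg/m³ × 9.80665 m/s² × 2600 m = 2.601×10^7 Pa = 0.2601 kbar
coal seam: 1340 kg/m³ × 9.80665 m/s² × 40 m = 5.256×10^5 Pa = 5.256×10^-3 kbar
basalt: 2940 kg/m³ × 9.80665 m/s² × 4100 m = 1.182×10^8 Pa = 1.182 kbar
rhyolite: 2540 kg/m³ × 9.80665 m/s² × 3250 m = 8.095×10^7 Pa = 0.8095 kbar
schist: 2740 kg/m³ × 9.80665 m/s² × 8130 m = 2.185×10^8 Pa = 2.185 kbar
Total = 0.2601 + 5.256×10^-3 + 1.182 + 0.8095 + 2.185 = 4.4415 kbar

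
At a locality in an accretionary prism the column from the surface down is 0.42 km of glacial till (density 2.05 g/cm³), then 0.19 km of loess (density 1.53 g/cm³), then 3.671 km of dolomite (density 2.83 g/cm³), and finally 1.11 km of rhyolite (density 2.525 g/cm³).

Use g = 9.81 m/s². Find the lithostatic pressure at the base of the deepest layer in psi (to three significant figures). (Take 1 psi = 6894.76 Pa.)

20400 psi

glacial till: 2050 kg/m³ × 9.81 m/s² × 420 m = 8.446×10^6 Pa = 1225 psi
loess: 1530 kg/m³ × 9.81 m/s² × 190 m = 2.852×10^6 Pa = 413.6 psi
dolomite: 2830 kg/m³ × 9.81 m/s² × 3671 m = 1.019×10^8 Pa = 14782 psi
rhyolite: 2525 kg/m³ × 9.81 m/s² × 1110 m = 2.749×10^7 Pa = 3988 psi
Total = 1225 + 413.6 + 14782 + 3988 = 20408 psi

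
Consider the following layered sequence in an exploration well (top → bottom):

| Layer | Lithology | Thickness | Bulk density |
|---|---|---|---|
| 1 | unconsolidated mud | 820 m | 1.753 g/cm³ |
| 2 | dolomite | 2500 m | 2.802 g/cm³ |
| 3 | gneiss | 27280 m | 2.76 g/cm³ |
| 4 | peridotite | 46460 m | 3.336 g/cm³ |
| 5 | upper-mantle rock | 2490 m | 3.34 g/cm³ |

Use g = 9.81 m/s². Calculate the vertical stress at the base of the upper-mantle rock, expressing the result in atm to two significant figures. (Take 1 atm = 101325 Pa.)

unconsolidated mud: 1753 kg/m³ × 9.81 m/s² × 820 m = 1.410×10^7 Pa = 139.2 atm
dolomite: 2802 kg/m³ × 9.81 m/s² × 2500 m = 6.872×10^7 Pa = 678.2 atm
gneiss: 2760 kg/m³ × 9.81 m/s² × 27280 m = 7.386×10^8 Pa = 7290 atm
peridotite: 3336 kg/m³ × 9.81 m/s² × 46460 m = 1.520×10^9 Pa = 15006 atm
upper-mantle rock: 3340 kg/m³ × 9.81 m/s² × 2490 m = 8.159×10^7 Pa = 805.2 atm
Total = 139.2 + 678.2 + 7290 + 15006 + 805.2 = 23918 atm

24000 atm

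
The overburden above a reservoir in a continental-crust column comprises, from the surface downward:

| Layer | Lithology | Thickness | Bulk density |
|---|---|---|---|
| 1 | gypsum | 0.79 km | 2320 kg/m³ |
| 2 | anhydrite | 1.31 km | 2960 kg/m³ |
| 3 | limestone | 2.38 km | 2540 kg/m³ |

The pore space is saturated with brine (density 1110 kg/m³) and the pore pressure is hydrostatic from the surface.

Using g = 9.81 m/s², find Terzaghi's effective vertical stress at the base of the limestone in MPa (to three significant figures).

66.5 MPa

Overburden (lithostatic) stress σ_v:
gypsum: 2320 kg/m³ × 9.81 m/s² × 790 m = 1.798×10^7 Pa = 17.98 MPa
anhydrite: 2960 kg/m³ × 9.81 m/s² × 1310 m = 3.804×10^7 Pa = 38.04 MPa
limestone: 2540 kg/m³ × 9.81 m/s² × 2380 m = 5.930×10^7 Pa = 59.30 MPa
Total = 17.98 + 38.04 + 59.30 = 115.32 MPa
Pore pressure P_p = 1110 kg/m³ × 9.81 m/s² × 4480 m = 4.878×10^7 Pa = 48.78 MPa
Effective stress σ' = σ_v − P_p = 115.3 − 48.78 = 66.539 MPa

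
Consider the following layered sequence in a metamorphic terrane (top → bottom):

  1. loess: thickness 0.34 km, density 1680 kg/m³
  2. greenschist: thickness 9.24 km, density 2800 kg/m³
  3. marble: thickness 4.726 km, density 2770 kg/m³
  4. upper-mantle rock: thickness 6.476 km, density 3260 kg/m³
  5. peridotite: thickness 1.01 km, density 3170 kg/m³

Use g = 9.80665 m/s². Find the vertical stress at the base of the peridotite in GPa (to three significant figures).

loess: 1680 kg/m³ × 9.80665 m/s² × 340 m = 5.602×10^6 Pa = 5.602×10^-3 GPa
greenschist: 2800 kg/m³ × 9.80665 m/s² × 9240 m = 2.537×10^8 Pa = 0.2537 GPa
marble: 2770 kg/m³ × 9.80665 m/s² × 4726 m = 1.284×10^8 Pa = 0.1284 GPa
upper-mantle rock: 3260 kg/m³ × 9.80665 m/s² × 6476 m = 2.070×10^8 Pa = 0.2070 GPa
peridotite: 3170 kg/m³ × 9.80665 m/s² × 1010 m = 3.140×10^7 Pa = 0.03140 GPa
Total = 5.602×10^-3 + 0.2537 + 0.1284 + 0.2070 + 0.03140 = 0.62613 GPa

0.626 GPa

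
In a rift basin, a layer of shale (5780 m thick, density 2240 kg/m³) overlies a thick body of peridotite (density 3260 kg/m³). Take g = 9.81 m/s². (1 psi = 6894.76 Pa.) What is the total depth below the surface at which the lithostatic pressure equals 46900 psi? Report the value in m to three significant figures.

Pressure at base of upper layers: 2240×9.81×5780 = 1.270×10^8 Pa = 18422 psi
Remaining pressure to be supplied by peridotite: 3.234×10^8 − 1.270×10^8 = 1.964×10^8 Pa
Additional depth in peridotite = 1.964×10^8 Pa / (3260 kg/m³ × 9.81 m/s²) = 6139.7 m
Total depth = 5780 m + 6139.7 m = 11920 m

11900 m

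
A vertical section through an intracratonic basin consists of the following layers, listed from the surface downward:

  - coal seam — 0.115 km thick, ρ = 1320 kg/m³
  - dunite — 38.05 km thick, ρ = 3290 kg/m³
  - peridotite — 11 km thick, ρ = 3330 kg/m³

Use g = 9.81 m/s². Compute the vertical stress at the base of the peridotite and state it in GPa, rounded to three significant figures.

coal seam: 1320 kg/m³ × 9.81 m/s² × 115 m = 1.489×10^6 Pa = 1.489×10^-3 GPa
dunite: 3290 kg/m³ × 9.81 m/s² × 38050 m = 1.228×10^9 Pa = 1.228 GPa
peridotite: 3330 kg/m³ × 9.81 m/s² × 11000 m = 3.593×10^8 Pa = 0.3593 GPa
Total = 1.489×10^-3 + 1.228 + 0.3593 = 1.5889 GPa

1.59 GPa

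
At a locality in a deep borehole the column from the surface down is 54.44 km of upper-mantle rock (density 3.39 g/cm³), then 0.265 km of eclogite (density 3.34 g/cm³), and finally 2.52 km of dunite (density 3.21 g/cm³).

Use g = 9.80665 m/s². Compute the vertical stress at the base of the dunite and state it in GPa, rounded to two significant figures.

1.9 GPa

upper-mantle rock: 3390 kg/m³ × 9.80665 m/s² × 54440 m = 1.810×10^9 Pa = 1.810 GPa
eclogite: 3340 kg/m³ × 9.80665 m/s² × 265 m = 8.680×10^6 Pa = 8.680×10^-3 GPa
dunite: 3210 kg/m³ × 9.80665 m/s² × 2520 m = 7.933×10^7 Pa = 0.07933 GPa
Total = 1.810 + 8.680×10^-3 + 0.07933 = 1.8978 GPa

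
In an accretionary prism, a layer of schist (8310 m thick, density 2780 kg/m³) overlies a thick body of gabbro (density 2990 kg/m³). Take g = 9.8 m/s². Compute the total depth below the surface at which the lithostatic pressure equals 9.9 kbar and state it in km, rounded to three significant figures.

34.4 km

Pressure at base of upper layers: 2780×9.8×8310 = 2.264×10^8 Pa = 2.264 kbar
Remaining pressure to be supplied by gabbro: 9.900×10^8 − 2.264×10^8 = 7.636×10^8 Pa
Additional depth in gabbro = 7.636×10^8 Pa / (2990 kg/m³ × 9.8 m/s²) = 26060 m
Total depth = 8310 m + 26060 m = 34370 m
= 34.370 km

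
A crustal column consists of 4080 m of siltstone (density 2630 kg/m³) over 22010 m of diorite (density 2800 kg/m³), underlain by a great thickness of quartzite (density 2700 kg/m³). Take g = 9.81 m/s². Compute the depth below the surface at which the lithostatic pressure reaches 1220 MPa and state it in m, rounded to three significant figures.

Pressure at base of upper layers: 2630×9.81×4080 + 2800×9.81×22010 = 7.098×10^8 Pa = 709.8 MPa
Remaining pressure to be supplied by quartzite: 1.220×10^9 − 7.098×10^8 = 5.102×10^8 Pa
Additional depth in quartzite = 5.102×10^8 Pa / (2700 kg/m³ × 9.81 m/s²) = 19261 m
Total depth = 26090 m + 19261 m = 45351 m

45400 m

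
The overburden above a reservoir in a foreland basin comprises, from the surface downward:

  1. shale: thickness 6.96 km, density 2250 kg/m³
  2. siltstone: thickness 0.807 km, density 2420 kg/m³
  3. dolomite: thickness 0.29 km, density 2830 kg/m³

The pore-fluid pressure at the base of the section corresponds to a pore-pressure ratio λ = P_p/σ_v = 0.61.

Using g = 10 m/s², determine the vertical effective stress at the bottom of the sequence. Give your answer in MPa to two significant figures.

72 MPa

Overburden (lithostatic) stress σ_v:
shale: 2250 kg/m³ × 10 m/s² × 6960 m = 1.566×10^8 Pa = 156.6 MPa
siltstone: 2420 kg/m³ × 10 m/s² × 807 m = 1.953×10^7 Pa = 19.53 MPa
dolomite: 2830 kg/m³ × 10 m/s² × 290 m = 8.207×10^6 Pa = 8.207 MPa
Total = 156.6 + 19.53 + 8.207 = 184.34 MPa
Pore pressure P_p = λ·σ_v = 0.61 × 184.3 MPa = 112.4 MPa
Effective stress σ' = σ_v − P_p = 184.3 − 112.4 = 71.891 MPa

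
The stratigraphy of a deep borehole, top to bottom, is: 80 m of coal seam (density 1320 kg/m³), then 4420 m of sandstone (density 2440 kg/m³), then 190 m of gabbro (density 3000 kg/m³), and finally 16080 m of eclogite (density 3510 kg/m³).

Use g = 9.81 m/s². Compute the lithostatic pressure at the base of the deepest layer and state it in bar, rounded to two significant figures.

coal seam: 1320 kg/m³ × 9.81 m/s² × 80 m = 1.036×10^6 Pa = 10.36 bar
sandstone: 2440 kg/m³ × 9.81 m/s² × 4420 m = 1.058×10^8 Pa = 1058 bar
gabbro: 3000 kg/m³ × 9.81 m/s² × 190 m = 5.592×10^6 Pa = 55.92 bar
eclogite: 3510 kg/m³ × 9.81 m/s² × 16080 m = 5.537×10^8 Pa = 5537 bar
Total = 10.36 + 1058 + 55.92 + 5537 = 6661.1 bar

6700 bar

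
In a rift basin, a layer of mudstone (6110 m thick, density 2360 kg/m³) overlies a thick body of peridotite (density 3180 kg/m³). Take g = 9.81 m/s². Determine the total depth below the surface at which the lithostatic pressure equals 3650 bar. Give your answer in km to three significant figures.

13.3 km

Pressure at base of upper layers: 2360×9.81×6110 = 1.415×10^8 Pa = 1415 bar
Remaining pressure to be supplied by peridotite: 3.650×10^8 − 1.415×10^8 = 2.235×10^8 Pa
Additional depth in peridotite = 2.235×10^8 Pa / (3180 kg/m³ × 9.81 m/s²) = 7165.8 m
Total depth = 6110 m + 7165.8 m = 13276 m
= 13.276 km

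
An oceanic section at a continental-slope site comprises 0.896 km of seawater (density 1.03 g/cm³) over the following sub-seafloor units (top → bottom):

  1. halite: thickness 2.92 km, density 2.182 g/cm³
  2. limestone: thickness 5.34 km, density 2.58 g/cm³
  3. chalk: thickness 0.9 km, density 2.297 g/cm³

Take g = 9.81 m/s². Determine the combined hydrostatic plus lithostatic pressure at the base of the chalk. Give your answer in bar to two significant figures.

seawater: 1030 kg/m³ × 9.81 m/s² × 896 m = 9.053×10^6 Pa = 90.53 bar
halite: 2182 kg/m³ × 9.81 m/s² × 2920 m = 6.250×10^7 Pa = 625.0 bar
limestone: 2580 kg/m³ × 9.81 m/s² × 5340 m = 1.352×10^8 Pa = 1352 bar
chalk: 2297 kg/m³ × 9.81 m/s² × 900 m = 2.028×10^7 Pa = 202.8 bar
Total = 90.53 + 625.0 + 1352 + 202.8 = 2269.9 bar

2300 bar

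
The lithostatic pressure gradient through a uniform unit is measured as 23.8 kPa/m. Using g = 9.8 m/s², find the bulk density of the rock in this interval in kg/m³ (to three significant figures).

2430 kg/m³

ρ = (dP/dz)/g = 23.8 kPa/m / 9.8 m/s² = 23800 Pa/m / 9.8 m/s² = 2428.6 kg/m³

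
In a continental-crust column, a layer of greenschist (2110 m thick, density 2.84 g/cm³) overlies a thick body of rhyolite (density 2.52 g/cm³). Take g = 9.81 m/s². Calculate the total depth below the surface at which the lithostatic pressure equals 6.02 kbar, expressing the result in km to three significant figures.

Pressure at base of upper layers: 2840×9.81×2110 = 5.879×10^7 Pa = 0.5879 kbar
Remaining pressure to be supplied by rhyolite: 6.020×10^8 − 5.879×10^7 = 5.432×10^8 Pa
Additional depth in rhyolite = 5.432×10^8 Pa / (2520 kg/m³ × 9.81 m/s²) = 21974 m
Total depth = 2110 m + 21974 m = 24084 m
= 24.084 km

24.1 km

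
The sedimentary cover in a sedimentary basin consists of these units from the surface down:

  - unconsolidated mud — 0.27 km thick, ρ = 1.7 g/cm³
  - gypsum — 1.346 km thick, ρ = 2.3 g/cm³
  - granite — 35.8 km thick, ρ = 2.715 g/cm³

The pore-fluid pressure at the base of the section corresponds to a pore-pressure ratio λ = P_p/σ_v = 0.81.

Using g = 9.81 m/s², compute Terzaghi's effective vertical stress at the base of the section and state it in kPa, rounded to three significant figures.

Overburden (lithostatic) stress σ_v:
unconsolidated mud: 1700 kg/m³ × 9.81 m/s² × 270 m = 4.503×10^6 Pa = 4.503 MPa
gypsum: 2300 kg/m³ × 9.81 m/s² × 1346 m = 3.037×10^7 Pa = 30.37 MPa
granite: 2715 kg/m³ × 9.81 m/s² × 35800 m = 9.535×10^8 Pa = 953.5 MPa
Total = 4.503 + 30.37 + 953.5 = 988.38 MPa
Pore pressure P_p = λ·σ_v = 0.81 × 988.4 MPa = 800.6 MPa
Effective stress σ' = σ_v − P_p = 988.4 − 800.6 = 187.79 MPa = 1.8779×10^5 kPa

188000 kPa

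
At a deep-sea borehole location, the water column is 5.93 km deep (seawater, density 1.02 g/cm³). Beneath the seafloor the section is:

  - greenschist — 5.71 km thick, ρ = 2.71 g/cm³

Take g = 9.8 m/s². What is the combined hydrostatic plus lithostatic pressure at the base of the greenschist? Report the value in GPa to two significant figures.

0.21 GPa

seawater: 1020 kg/m³ × 9.8 m/s² × 5930 m = 5.928×10^7 Pa = 0.05928 GPa
greenschist: 2710 kg/m³ × 9.8 m/s² × 5710 m = 1.516×10^8 Pa = 0.1516 GPa
Total = 0.05928 + 0.1516 = 0.21092 GPa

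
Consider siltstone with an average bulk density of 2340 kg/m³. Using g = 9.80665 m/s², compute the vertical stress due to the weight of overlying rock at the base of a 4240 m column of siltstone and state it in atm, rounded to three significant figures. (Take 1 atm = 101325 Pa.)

960 atm

siltstone: 2340 kg/m³ × 9.80665 m/s² × 4240 m = 9.730×10^7 Pa = 960.3 atm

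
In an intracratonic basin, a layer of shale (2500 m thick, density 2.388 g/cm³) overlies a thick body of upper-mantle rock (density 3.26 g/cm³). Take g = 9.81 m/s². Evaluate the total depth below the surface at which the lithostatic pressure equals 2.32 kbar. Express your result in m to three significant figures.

7920 m

Pressure at base of upper layers: 2388×9.81×2500 = 5.857×10^7 Pa = 0.5857 kbar
Remaining pressure to be supplied by upper-mantle rock: 2.320×10^8 − 5.857×10^7 = 1.734×10^8 Pa
Additional depth in upper-mantle rock = 1.734×10^8 Pa / (3260 kg/m³ × 9.81 m/s²) = 5423.1 m
Total depth = 2500 m + 5423.1 m = 7923.1 m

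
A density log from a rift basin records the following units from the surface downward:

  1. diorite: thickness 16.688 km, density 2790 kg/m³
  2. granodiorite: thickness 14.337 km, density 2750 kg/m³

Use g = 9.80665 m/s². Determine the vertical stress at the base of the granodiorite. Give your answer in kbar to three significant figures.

diorite: 2790 kg/m³ × 9.80665 m/s² × 16688 m = 4.566×10^8 Pa = 4.566 kbar
granodiorite: 2750 kg/m³ × 9.80665 m/s² × 14337 m = 3.866×10^8 Pa = 3.866 kbar
Total = 4.566 + 3.866 = 8.4324 kbar

8.43 kbar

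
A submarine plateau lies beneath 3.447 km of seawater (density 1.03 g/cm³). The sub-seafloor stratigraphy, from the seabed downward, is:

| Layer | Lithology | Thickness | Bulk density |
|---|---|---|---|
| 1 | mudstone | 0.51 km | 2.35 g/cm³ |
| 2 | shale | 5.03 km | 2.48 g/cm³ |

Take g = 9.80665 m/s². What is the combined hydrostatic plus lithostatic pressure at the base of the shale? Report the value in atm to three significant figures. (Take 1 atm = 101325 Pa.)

1670 atm

seawater: 1030 kg/m³ × 9.80665 m/s² × 3447 m = 3.482×10^7 Pa = 343.6 atm
mudstone: 2350 kg/m³ × 9.80665 m/s² × 510 m = 1.175×10^7 Pa = 116.0 atm
shale: 2480 kg/m³ × 9.80665 m/s² × 5030 m = 1.223×10^8 Pa = 1207 atm
Total = 343.6 + 116.0 + 1207 = 1666.9 atm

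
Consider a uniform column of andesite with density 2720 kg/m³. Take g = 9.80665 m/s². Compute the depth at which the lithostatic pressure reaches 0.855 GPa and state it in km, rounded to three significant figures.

32.1 km

h = P/(ρg) = 0.855 GPa / (2720 kg/m³ × 9.80665 m/s²) = 8.550×10^8 Pa / 26674 Pa/m = 32054 m
= 32.054 km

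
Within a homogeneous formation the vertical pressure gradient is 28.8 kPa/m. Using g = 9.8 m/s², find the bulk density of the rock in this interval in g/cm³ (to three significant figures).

ρ = (dP/dz)/g = 28.8 kPa/m / 9.8 m/s² = 28800 Pa/m / 9.8 m/s² = 2938.8 kg/m³
= 2.939 g/cm³

2.94 g/cm³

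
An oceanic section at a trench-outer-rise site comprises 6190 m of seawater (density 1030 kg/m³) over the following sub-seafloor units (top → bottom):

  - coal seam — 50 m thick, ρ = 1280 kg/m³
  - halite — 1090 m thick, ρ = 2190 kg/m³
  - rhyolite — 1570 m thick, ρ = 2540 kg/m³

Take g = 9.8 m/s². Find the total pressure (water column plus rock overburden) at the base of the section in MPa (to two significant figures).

130 MPa

seawater: 1030 kg/m³ × 9.8 m/s² × 6190 m = 6.248×10^7 Pa = 62.48 MPa
coal seam: 1280 kg/m³ × 9.8 m/s² × 50 m = 6.272×10^5 Pa = 0.6272 MPa
halite: 2190 kg/m³ × 9.8 m/s² × 1090 m = 2.339×10^7 Pa = 23.39 MPa
rhyolite: 2540 kg/m³ × 9.8 m/s² × 1570 m = 3.908×10^7 Pa = 39.08 MPa
Total = 62.48 + 0.6272 + 23.39 + 39.08 = 125.58 MPa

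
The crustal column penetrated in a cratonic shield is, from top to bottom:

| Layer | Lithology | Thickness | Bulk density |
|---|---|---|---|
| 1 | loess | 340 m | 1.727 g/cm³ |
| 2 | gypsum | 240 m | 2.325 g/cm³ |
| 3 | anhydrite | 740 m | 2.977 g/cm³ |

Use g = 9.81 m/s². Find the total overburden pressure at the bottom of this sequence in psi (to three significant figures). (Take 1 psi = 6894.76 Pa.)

loess: 1727 kg/m³ × 9.81 m/s² × 340 m = 5.760×10^6 Pa = 835.5 psi
gypsum: 2325 kg/m³ × 9.81 m/s² × 240 m = 5.474×10^6 Pa = 793.9 psi
anhydrite: 2977 kg/m³ × 9.81 m/s² × 740 m = 2.161×10^7 Pa = 3134 psi
Total = 835.5 + 793.9 + 3134 = 4763.8 psi

4760 psi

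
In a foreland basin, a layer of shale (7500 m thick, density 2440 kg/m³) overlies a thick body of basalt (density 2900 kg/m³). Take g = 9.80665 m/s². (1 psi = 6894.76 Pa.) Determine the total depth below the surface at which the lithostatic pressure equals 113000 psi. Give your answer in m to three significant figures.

Pressure at base of upper layers: 2440×9.80665×7500 = 1.795×10^8 Pa = 26029 psi
Remaining pressure to be supplied by basalt: 7.791×10^8 − 1.795×10^8 = 5.996×10^8 Pa
Additional depth in basalt = 5.996×10^8 Pa / (2900 kg/m³ × 9.80665 m/s²) = 21085 m
Total depth = 7500 m + 21085 m = 28585 m

28600 m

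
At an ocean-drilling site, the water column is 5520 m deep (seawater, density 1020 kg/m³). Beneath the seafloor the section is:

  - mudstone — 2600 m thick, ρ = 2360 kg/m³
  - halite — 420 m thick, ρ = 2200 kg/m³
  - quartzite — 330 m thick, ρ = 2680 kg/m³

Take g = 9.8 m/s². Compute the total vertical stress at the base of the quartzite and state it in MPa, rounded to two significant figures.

130 MPa

seawater: 1020 kg/m³ × 9.8 m/s² × 5520 m = 5.518×10^7 Pa = 55.18 MPa
mudstone: 2360 kg/m³ × 9.8 m/s² × 2600 m = 6.013×10^7 Pa = 60.13 MPa
halite: 2200 kg/m³ × 9.8 m/s² × 420 m = 9.055×10^6 Pa = 9.055 MPa
quartzite: 2680 kg/m³ × 9.8 m/s² × 330 m = 8.667×10^6 Pa = 8.667 MPa
Total = 55.18 + 60.13 + 9.055 + 8.667 = 133.03 MPa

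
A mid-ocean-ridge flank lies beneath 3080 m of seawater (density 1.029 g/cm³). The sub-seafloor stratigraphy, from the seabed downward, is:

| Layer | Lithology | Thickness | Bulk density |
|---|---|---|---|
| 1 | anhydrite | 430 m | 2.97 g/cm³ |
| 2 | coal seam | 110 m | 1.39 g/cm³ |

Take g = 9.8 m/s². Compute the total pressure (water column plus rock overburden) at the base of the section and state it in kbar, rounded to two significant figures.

seawater: 1029 kg/m³ × 9.8 m/s² × 3080 m = 3.106×10^7 Pa = 0.3106 kbar
anhydrite: 2970 kg/m³ × 9.8 m/s² × 430 m = 1.252×10^7 Pa = 0.1252 kbar
coal seam: 1390 kg/m³ × 9.8 m/s² × 110 m = 1.498×10^6 Pa = 0.01498 kbar
Total = 0.3106 + 0.1252 + 0.01498 = 0.45073 kbar

0.45 kbar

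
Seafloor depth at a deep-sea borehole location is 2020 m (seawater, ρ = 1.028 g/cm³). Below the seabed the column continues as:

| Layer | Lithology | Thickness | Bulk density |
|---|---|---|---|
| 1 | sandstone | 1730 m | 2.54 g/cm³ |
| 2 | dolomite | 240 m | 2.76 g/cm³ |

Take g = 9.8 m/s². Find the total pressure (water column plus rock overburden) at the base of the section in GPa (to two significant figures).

seawater: 1028 kg/m³ × 9.8 m/s² × 2020 m = 2.035×10^7 Pa = 0.02035 GPa
sandstone: 2540 kg/m³ × 9.8 m/s² × 1730 m = 4.306×10^7 Pa = 0.04306 GPa
dolomite: 2760 kg/m³ × 9.8 m/s² × 240 m = 6.492×10^6 Pa = 6.492×10^-3 GPa
Total = 0.02035 + 0.04306 + 6.492×10^-3 = 0.069905 GPa

0.070 GPa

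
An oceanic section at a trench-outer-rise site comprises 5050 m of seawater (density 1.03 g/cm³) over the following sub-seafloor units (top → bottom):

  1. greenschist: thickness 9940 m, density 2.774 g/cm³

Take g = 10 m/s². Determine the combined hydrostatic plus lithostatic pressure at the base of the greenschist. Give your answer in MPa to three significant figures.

seawater: 1030 kg/m³ × 10 m/s² × 5050 m = 5.202×10^7 Pa = 52.02 MPa
greenschist: 2774 kg/m³ × 10 m/s² × 9940 m = 2.757×10^8 Pa = 275.7 MPa
Total = 52.02 + 275.7 = 327.75 MPa

328 MPa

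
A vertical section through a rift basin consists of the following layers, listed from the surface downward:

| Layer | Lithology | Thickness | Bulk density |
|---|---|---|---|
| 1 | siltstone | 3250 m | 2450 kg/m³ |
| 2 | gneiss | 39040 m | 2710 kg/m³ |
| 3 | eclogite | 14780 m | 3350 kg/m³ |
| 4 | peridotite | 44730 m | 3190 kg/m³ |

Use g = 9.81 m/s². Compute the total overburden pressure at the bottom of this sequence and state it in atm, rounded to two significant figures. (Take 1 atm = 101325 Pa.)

siltstone: 2450 kg/m³ × 9.81 m/s² × 3250 m = 7.811×10^7 Pa = 770.9 atm
gneiss: 2710 kg/m³ × 9.81 m/s² × 39040 m = 1.038×10^9 Pa = 10243 atm
eclogite: 3350 kg/m³ × 9.81 m/s² × 14780 m = 4.857×10^8 Pa = 4794 atm
peridotite: 3190 kg/m³ × 9.81 m/s² × 44730 m = 1.400×10^9 Pa = 13815 atm
Total = 770.9 + 10243 + 4794 + 13815 = 29622 atm

30000 atm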